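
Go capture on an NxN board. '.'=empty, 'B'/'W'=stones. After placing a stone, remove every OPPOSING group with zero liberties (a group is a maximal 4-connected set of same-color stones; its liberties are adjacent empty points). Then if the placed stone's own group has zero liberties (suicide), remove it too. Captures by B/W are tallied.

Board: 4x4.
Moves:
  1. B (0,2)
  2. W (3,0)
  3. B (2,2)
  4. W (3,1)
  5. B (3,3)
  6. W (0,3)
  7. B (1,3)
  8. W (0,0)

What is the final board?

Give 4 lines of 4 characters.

Move 1: B@(0,2) -> caps B=0 W=0
Move 2: W@(3,0) -> caps B=0 W=0
Move 3: B@(2,2) -> caps B=0 W=0
Move 4: W@(3,1) -> caps B=0 W=0
Move 5: B@(3,3) -> caps B=0 W=0
Move 6: W@(0,3) -> caps B=0 W=0
Move 7: B@(1,3) -> caps B=1 W=0
Move 8: W@(0,0) -> caps B=1 W=0

Answer: W.B.
...B
..B.
WW.B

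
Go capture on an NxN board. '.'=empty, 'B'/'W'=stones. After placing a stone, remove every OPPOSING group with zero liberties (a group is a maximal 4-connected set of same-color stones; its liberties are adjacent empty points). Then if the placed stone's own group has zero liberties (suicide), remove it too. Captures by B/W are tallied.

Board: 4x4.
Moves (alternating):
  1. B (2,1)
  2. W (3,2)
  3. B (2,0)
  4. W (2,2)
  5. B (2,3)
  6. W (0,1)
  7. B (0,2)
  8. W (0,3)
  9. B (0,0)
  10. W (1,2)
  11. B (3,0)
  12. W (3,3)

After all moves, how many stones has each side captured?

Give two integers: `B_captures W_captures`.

Move 1: B@(2,1) -> caps B=0 W=0
Move 2: W@(3,2) -> caps B=0 W=0
Move 3: B@(2,0) -> caps B=0 W=0
Move 4: W@(2,2) -> caps B=0 W=0
Move 5: B@(2,3) -> caps B=0 W=0
Move 6: W@(0,1) -> caps B=0 W=0
Move 7: B@(0,2) -> caps B=0 W=0
Move 8: W@(0,3) -> caps B=0 W=0
Move 9: B@(0,0) -> caps B=0 W=0
Move 10: W@(1,2) -> caps B=0 W=1
Move 11: B@(3,0) -> caps B=0 W=1
Move 12: W@(3,3) -> caps B=0 W=1

Answer: 0 1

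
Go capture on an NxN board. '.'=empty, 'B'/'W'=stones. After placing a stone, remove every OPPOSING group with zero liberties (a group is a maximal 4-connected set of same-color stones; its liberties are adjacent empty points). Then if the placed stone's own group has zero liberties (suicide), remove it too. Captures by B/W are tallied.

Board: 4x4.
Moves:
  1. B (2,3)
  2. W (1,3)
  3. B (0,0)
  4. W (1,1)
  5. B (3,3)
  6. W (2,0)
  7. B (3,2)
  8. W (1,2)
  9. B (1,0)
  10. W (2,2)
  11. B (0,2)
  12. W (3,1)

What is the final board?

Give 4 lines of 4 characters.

Answer: B.B.
BWWW
W.W.
.W..

Derivation:
Move 1: B@(2,3) -> caps B=0 W=0
Move 2: W@(1,3) -> caps B=0 W=0
Move 3: B@(0,0) -> caps B=0 W=0
Move 4: W@(1,1) -> caps B=0 W=0
Move 5: B@(3,3) -> caps B=0 W=0
Move 6: W@(2,0) -> caps B=0 W=0
Move 7: B@(3,2) -> caps B=0 W=0
Move 8: W@(1,2) -> caps B=0 W=0
Move 9: B@(1,0) -> caps B=0 W=0
Move 10: W@(2,2) -> caps B=0 W=0
Move 11: B@(0,2) -> caps B=0 W=0
Move 12: W@(3,1) -> caps B=0 W=3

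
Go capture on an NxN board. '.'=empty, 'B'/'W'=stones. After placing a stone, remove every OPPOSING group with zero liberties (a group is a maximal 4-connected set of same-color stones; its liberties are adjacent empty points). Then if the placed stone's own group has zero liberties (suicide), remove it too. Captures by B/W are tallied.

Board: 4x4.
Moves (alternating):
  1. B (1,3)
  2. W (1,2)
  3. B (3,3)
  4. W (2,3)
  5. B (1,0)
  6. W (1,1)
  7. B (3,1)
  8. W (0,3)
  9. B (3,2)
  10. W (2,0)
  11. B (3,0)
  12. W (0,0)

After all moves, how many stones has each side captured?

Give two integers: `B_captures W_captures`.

Move 1: B@(1,3) -> caps B=0 W=0
Move 2: W@(1,2) -> caps B=0 W=0
Move 3: B@(3,3) -> caps B=0 W=0
Move 4: W@(2,3) -> caps B=0 W=0
Move 5: B@(1,0) -> caps B=0 W=0
Move 6: W@(1,1) -> caps B=0 W=0
Move 7: B@(3,1) -> caps B=0 W=0
Move 8: W@(0,3) -> caps B=0 W=1
Move 9: B@(3,2) -> caps B=0 W=1
Move 10: W@(2,0) -> caps B=0 W=1
Move 11: B@(3,0) -> caps B=0 W=1
Move 12: W@(0,0) -> caps B=0 W=2

Answer: 0 2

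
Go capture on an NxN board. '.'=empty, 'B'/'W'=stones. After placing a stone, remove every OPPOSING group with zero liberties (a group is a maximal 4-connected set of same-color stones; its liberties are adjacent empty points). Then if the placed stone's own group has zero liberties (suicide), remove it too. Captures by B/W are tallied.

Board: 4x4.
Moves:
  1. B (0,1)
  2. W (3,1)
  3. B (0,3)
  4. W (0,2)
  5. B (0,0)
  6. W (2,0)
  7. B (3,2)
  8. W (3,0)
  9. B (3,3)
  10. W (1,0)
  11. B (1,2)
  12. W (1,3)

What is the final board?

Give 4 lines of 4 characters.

Answer: BB.B
W.BW
W...
WWBB

Derivation:
Move 1: B@(0,1) -> caps B=0 W=0
Move 2: W@(3,1) -> caps B=0 W=0
Move 3: B@(0,3) -> caps B=0 W=0
Move 4: W@(0,2) -> caps B=0 W=0
Move 5: B@(0,0) -> caps B=0 W=0
Move 6: W@(2,0) -> caps B=0 W=0
Move 7: B@(3,2) -> caps B=0 W=0
Move 8: W@(3,0) -> caps B=0 W=0
Move 9: B@(3,3) -> caps B=0 W=0
Move 10: W@(1,0) -> caps B=0 W=0
Move 11: B@(1,2) -> caps B=1 W=0
Move 12: W@(1,3) -> caps B=1 W=0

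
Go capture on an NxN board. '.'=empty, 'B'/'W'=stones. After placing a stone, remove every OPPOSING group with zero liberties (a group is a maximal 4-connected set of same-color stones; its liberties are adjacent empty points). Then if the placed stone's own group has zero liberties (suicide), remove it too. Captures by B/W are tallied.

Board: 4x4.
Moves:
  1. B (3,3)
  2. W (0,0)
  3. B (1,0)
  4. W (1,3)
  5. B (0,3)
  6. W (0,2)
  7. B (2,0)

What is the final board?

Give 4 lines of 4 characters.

Move 1: B@(3,3) -> caps B=0 W=0
Move 2: W@(0,0) -> caps B=0 W=0
Move 3: B@(1,0) -> caps B=0 W=0
Move 4: W@(1,3) -> caps B=0 W=0
Move 5: B@(0,3) -> caps B=0 W=0
Move 6: W@(0,2) -> caps B=0 W=1
Move 7: B@(2,0) -> caps B=0 W=1

Answer: W.W.
B..W
B...
...B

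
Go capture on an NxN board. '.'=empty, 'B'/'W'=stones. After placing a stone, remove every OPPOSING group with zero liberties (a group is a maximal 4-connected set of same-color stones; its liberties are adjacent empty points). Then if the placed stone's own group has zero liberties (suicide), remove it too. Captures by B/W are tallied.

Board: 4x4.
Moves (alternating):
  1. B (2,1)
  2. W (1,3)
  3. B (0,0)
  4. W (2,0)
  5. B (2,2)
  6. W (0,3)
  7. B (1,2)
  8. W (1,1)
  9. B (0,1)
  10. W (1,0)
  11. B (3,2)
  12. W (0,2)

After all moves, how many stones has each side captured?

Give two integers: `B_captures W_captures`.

Answer: 0 2

Derivation:
Move 1: B@(2,1) -> caps B=0 W=0
Move 2: W@(1,3) -> caps B=0 W=0
Move 3: B@(0,0) -> caps B=0 W=0
Move 4: W@(2,0) -> caps B=0 W=0
Move 5: B@(2,2) -> caps B=0 W=0
Move 6: W@(0,3) -> caps B=0 W=0
Move 7: B@(1,2) -> caps B=0 W=0
Move 8: W@(1,1) -> caps B=0 W=0
Move 9: B@(0,1) -> caps B=0 W=0
Move 10: W@(1,0) -> caps B=0 W=0
Move 11: B@(3,2) -> caps B=0 W=0
Move 12: W@(0,2) -> caps B=0 W=2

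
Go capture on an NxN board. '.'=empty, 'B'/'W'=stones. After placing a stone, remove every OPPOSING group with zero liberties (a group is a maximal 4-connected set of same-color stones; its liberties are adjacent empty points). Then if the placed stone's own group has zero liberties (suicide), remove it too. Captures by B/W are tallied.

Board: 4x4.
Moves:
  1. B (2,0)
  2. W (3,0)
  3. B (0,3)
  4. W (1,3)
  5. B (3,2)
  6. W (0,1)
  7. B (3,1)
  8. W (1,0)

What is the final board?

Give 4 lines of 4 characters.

Answer: .W.B
W..W
B...
.BB.

Derivation:
Move 1: B@(2,0) -> caps B=0 W=0
Move 2: W@(3,0) -> caps B=0 W=0
Move 3: B@(0,3) -> caps B=0 W=0
Move 4: W@(1,3) -> caps B=0 W=0
Move 5: B@(3,2) -> caps B=0 W=0
Move 6: W@(0,1) -> caps B=0 W=0
Move 7: B@(3,1) -> caps B=1 W=0
Move 8: W@(1,0) -> caps B=1 W=0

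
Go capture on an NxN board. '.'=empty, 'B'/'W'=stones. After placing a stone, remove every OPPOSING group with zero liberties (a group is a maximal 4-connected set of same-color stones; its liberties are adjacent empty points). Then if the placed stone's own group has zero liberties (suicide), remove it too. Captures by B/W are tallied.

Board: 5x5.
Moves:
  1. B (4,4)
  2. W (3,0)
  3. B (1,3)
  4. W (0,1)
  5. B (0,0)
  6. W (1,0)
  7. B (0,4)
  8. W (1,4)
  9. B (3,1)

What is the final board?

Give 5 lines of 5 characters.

Move 1: B@(4,4) -> caps B=0 W=0
Move 2: W@(3,0) -> caps B=0 W=0
Move 3: B@(1,3) -> caps B=0 W=0
Move 4: W@(0,1) -> caps B=0 W=0
Move 5: B@(0,0) -> caps B=0 W=0
Move 6: W@(1,0) -> caps B=0 W=1
Move 7: B@(0,4) -> caps B=0 W=1
Move 8: W@(1,4) -> caps B=0 W=1
Move 9: B@(3,1) -> caps B=0 W=1

Answer: .W..B
W..BW
.....
WB...
....B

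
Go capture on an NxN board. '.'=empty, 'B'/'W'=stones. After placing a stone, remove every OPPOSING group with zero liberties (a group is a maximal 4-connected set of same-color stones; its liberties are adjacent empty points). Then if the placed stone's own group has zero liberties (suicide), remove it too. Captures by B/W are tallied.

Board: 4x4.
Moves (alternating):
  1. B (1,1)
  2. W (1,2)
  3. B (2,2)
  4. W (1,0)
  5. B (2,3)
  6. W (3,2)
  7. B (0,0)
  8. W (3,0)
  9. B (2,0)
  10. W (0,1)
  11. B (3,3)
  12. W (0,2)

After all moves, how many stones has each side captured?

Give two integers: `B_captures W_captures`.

Move 1: B@(1,1) -> caps B=0 W=0
Move 2: W@(1,2) -> caps B=0 W=0
Move 3: B@(2,2) -> caps B=0 W=0
Move 4: W@(1,0) -> caps B=0 W=0
Move 5: B@(2,3) -> caps B=0 W=0
Move 6: W@(3,2) -> caps B=0 W=0
Move 7: B@(0,0) -> caps B=0 W=0
Move 8: W@(3,0) -> caps B=0 W=0
Move 9: B@(2,0) -> caps B=1 W=0
Move 10: W@(0,1) -> caps B=1 W=0
Move 11: B@(3,3) -> caps B=1 W=0
Move 12: W@(0,2) -> caps B=1 W=0

Answer: 1 0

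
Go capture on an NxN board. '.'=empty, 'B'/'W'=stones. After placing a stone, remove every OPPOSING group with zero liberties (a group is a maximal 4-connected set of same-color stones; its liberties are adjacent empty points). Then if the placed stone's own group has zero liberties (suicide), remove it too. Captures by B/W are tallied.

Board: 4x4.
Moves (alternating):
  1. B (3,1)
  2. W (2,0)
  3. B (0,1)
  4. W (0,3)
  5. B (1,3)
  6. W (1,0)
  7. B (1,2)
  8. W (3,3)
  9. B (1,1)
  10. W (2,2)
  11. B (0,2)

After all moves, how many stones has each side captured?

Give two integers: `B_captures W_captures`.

Answer: 1 0

Derivation:
Move 1: B@(3,1) -> caps B=0 W=0
Move 2: W@(2,0) -> caps B=0 W=0
Move 3: B@(0,1) -> caps B=0 W=0
Move 4: W@(0,3) -> caps B=0 W=0
Move 5: B@(1,3) -> caps B=0 W=0
Move 6: W@(1,0) -> caps B=0 W=0
Move 7: B@(1,2) -> caps B=0 W=0
Move 8: W@(3,3) -> caps B=0 W=0
Move 9: B@(1,1) -> caps B=0 W=0
Move 10: W@(2,2) -> caps B=0 W=0
Move 11: B@(0,2) -> caps B=1 W=0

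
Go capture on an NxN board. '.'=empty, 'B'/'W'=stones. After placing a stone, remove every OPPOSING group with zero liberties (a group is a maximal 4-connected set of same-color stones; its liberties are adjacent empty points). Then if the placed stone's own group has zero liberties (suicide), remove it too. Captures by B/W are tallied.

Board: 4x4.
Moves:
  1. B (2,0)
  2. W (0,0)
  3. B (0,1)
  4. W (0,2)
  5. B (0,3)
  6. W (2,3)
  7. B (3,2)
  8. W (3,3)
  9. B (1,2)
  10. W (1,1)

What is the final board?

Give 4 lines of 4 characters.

Move 1: B@(2,0) -> caps B=0 W=0
Move 2: W@(0,0) -> caps B=0 W=0
Move 3: B@(0,1) -> caps B=0 W=0
Move 4: W@(0,2) -> caps B=0 W=0
Move 5: B@(0,3) -> caps B=0 W=0
Move 6: W@(2,3) -> caps B=0 W=0
Move 7: B@(3,2) -> caps B=0 W=0
Move 8: W@(3,3) -> caps B=0 W=0
Move 9: B@(1,2) -> caps B=1 W=0
Move 10: W@(1,1) -> caps B=1 W=0

Answer: WB.B
.WB.
B..W
..BW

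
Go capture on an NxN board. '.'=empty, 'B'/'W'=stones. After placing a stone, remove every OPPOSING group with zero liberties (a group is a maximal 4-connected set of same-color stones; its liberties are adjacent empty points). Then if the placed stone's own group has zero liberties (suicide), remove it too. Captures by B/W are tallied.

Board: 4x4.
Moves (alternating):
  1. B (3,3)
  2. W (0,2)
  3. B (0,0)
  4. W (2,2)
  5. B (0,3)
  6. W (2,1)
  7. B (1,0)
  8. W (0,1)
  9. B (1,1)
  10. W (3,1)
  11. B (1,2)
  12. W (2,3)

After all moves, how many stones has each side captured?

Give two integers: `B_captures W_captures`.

Move 1: B@(3,3) -> caps B=0 W=0
Move 2: W@(0,2) -> caps B=0 W=0
Move 3: B@(0,0) -> caps B=0 W=0
Move 4: W@(2,2) -> caps B=0 W=0
Move 5: B@(0,3) -> caps B=0 W=0
Move 6: W@(2,1) -> caps B=0 W=0
Move 7: B@(1,0) -> caps B=0 W=0
Move 8: W@(0,1) -> caps B=0 W=0
Move 9: B@(1,1) -> caps B=0 W=0
Move 10: W@(3,1) -> caps B=0 W=0
Move 11: B@(1,2) -> caps B=2 W=0
Move 12: W@(2,3) -> caps B=2 W=0

Answer: 2 0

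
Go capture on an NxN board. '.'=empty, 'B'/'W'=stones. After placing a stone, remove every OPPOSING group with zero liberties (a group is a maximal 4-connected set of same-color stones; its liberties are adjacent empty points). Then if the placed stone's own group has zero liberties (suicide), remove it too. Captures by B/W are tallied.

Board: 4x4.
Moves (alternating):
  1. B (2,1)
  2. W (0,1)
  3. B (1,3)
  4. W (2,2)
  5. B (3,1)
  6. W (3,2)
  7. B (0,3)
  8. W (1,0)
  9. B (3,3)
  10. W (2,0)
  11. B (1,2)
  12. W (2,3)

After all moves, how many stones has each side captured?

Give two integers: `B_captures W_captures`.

Answer: 0 1

Derivation:
Move 1: B@(2,1) -> caps B=0 W=0
Move 2: W@(0,1) -> caps B=0 W=0
Move 3: B@(1,3) -> caps B=0 W=0
Move 4: W@(2,2) -> caps B=0 W=0
Move 5: B@(3,1) -> caps B=0 W=0
Move 6: W@(3,2) -> caps B=0 W=0
Move 7: B@(0,3) -> caps B=0 W=0
Move 8: W@(1,0) -> caps B=0 W=0
Move 9: B@(3,3) -> caps B=0 W=0
Move 10: W@(2,0) -> caps B=0 W=0
Move 11: B@(1,2) -> caps B=0 W=0
Move 12: W@(2,3) -> caps B=0 W=1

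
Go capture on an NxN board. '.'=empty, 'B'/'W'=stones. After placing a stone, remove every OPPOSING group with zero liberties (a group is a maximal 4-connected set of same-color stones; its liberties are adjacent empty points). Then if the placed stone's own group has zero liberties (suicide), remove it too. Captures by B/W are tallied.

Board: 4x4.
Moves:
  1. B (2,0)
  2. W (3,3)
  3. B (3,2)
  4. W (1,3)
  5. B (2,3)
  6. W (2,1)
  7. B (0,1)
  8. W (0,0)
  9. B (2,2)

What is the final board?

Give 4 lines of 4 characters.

Move 1: B@(2,0) -> caps B=0 W=0
Move 2: W@(3,3) -> caps B=0 W=0
Move 3: B@(3,2) -> caps B=0 W=0
Move 4: W@(1,3) -> caps B=0 W=0
Move 5: B@(2,3) -> caps B=1 W=0
Move 6: W@(2,1) -> caps B=1 W=0
Move 7: B@(0,1) -> caps B=1 W=0
Move 8: W@(0,0) -> caps B=1 W=0
Move 9: B@(2,2) -> caps B=1 W=0

Answer: WB..
...W
BWBB
..B.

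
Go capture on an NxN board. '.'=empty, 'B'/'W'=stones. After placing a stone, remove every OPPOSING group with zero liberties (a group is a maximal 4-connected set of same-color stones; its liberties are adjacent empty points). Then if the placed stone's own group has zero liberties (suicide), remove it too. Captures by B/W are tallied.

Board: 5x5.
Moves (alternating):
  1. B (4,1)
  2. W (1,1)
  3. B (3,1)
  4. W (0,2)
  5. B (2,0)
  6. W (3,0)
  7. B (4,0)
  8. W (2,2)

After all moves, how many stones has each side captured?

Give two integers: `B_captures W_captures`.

Move 1: B@(4,1) -> caps B=0 W=0
Move 2: W@(1,1) -> caps B=0 W=0
Move 3: B@(3,1) -> caps B=0 W=0
Move 4: W@(0,2) -> caps B=0 W=0
Move 5: B@(2,0) -> caps B=0 W=0
Move 6: W@(3,0) -> caps B=0 W=0
Move 7: B@(4,0) -> caps B=1 W=0
Move 8: W@(2,2) -> caps B=1 W=0

Answer: 1 0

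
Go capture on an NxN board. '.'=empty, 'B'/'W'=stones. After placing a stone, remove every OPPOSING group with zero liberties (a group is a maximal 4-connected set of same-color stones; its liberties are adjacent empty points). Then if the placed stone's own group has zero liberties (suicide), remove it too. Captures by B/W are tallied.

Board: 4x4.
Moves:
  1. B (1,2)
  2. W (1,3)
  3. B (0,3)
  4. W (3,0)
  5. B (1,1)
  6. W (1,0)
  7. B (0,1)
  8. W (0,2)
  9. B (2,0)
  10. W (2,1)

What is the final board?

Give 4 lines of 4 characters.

Answer: .BW.
WBBW
.W..
W...

Derivation:
Move 1: B@(1,2) -> caps B=0 W=0
Move 2: W@(1,3) -> caps B=0 W=0
Move 3: B@(0,3) -> caps B=0 W=0
Move 4: W@(3,0) -> caps B=0 W=0
Move 5: B@(1,1) -> caps B=0 W=0
Move 6: W@(1,0) -> caps B=0 W=0
Move 7: B@(0,1) -> caps B=0 W=0
Move 8: W@(0,2) -> caps B=0 W=1
Move 9: B@(2,0) -> caps B=0 W=1
Move 10: W@(2,1) -> caps B=0 W=2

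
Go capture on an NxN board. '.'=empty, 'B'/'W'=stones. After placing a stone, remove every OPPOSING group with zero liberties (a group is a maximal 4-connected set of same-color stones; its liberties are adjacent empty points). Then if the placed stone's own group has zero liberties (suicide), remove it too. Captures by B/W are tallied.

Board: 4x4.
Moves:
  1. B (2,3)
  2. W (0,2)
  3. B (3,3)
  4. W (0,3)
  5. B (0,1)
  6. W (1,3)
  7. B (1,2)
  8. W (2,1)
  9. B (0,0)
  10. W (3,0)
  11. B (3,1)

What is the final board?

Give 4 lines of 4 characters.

Answer: BB..
..B.
.W.B
WB.B

Derivation:
Move 1: B@(2,3) -> caps B=0 W=0
Move 2: W@(0,2) -> caps B=0 W=0
Move 3: B@(3,3) -> caps B=0 W=0
Move 4: W@(0,3) -> caps B=0 W=0
Move 5: B@(0,1) -> caps B=0 W=0
Move 6: W@(1,3) -> caps B=0 W=0
Move 7: B@(1,2) -> caps B=3 W=0
Move 8: W@(2,1) -> caps B=3 W=0
Move 9: B@(0,0) -> caps B=3 W=0
Move 10: W@(3,0) -> caps B=3 W=0
Move 11: B@(3,1) -> caps B=3 W=0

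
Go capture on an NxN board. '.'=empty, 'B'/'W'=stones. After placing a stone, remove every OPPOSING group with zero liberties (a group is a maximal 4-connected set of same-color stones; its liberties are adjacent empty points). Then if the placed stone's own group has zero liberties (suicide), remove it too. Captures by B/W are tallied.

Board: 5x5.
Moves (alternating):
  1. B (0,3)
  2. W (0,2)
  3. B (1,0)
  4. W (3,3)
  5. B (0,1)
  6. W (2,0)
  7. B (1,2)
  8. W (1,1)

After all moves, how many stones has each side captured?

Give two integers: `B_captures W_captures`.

Answer: 1 0

Derivation:
Move 1: B@(0,3) -> caps B=0 W=0
Move 2: W@(0,2) -> caps B=0 W=0
Move 3: B@(1,0) -> caps B=0 W=0
Move 4: W@(3,3) -> caps B=0 W=0
Move 5: B@(0,1) -> caps B=0 W=0
Move 6: W@(2,0) -> caps B=0 W=0
Move 7: B@(1,2) -> caps B=1 W=0
Move 8: W@(1,1) -> caps B=1 W=0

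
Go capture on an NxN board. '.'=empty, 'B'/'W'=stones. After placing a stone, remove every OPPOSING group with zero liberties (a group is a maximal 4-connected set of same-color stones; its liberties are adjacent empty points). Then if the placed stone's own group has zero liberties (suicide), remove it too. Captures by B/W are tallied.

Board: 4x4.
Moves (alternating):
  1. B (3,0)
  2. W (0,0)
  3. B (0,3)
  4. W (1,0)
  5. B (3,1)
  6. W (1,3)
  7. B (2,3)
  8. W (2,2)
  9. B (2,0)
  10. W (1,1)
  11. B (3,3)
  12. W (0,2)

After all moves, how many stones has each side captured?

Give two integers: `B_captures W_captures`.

Move 1: B@(3,0) -> caps B=0 W=0
Move 2: W@(0,0) -> caps B=0 W=0
Move 3: B@(0,3) -> caps B=0 W=0
Move 4: W@(1,0) -> caps B=0 W=0
Move 5: B@(3,1) -> caps B=0 W=0
Move 6: W@(1,3) -> caps B=0 W=0
Move 7: B@(2,3) -> caps B=0 W=0
Move 8: W@(2,2) -> caps B=0 W=0
Move 9: B@(2,0) -> caps B=0 W=0
Move 10: W@(1,1) -> caps B=0 W=0
Move 11: B@(3,3) -> caps B=0 W=0
Move 12: W@(0,2) -> caps B=0 W=1

Answer: 0 1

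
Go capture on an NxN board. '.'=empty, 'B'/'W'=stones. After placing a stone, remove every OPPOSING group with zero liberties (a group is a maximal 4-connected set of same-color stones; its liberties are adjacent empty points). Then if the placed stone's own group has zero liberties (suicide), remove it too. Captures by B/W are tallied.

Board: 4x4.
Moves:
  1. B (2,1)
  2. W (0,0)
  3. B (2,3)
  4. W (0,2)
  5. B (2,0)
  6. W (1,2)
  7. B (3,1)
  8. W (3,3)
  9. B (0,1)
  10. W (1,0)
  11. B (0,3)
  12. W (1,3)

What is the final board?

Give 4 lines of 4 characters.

Answer: WBW.
W.WW
BB.B
.B.W

Derivation:
Move 1: B@(2,1) -> caps B=0 W=0
Move 2: W@(0,0) -> caps B=0 W=0
Move 3: B@(2,3) -> caps B=0 W=0
Move 4: W@(0,2) -> caps B=0 W=0
Move 5: B@(2,0) -> caps B=0 W=0
Move 6: W@(1,2) -> caps B=0 W=0
Move 7: B@(3,1) -> caps B=0 W=0
Move 8: W@(3,3) -> caps B=0 W=0
Move 9: B@(0,1) -> caps B=0 W=0
Move 10: W@(1,0) -> caps B=0 W=0
Move 11: B@(0,3) -> caps B=0 W=0
Move 12: W@(1,3) -> caps B=0 W=1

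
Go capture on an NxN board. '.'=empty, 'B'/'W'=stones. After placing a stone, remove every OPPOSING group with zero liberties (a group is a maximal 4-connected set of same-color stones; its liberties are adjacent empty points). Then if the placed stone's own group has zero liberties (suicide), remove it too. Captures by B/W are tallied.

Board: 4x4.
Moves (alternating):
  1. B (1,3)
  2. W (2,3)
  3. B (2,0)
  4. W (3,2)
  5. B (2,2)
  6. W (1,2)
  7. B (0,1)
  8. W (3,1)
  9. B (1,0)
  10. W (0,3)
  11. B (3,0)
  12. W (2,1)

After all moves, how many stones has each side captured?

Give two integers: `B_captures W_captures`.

Answer: 0 2

Derivation:
Move 1: B@(1,3) -> caps B=0 W=0
Move 2: W@(2,3) -> caps B=0 W=0
Move 3: B@(2,0) -> caps B=0 W=0
Move 4: W@(3,2) -> caps B=0 W=0
Move 5: B@(2,2) -> caps B=0 W=0
Move 6: W@(1,2) -> caps B=0 W=0
Move 7: B@(0,1) -> caps B=0 W=0
Move 8: W@(3,1) -> caps B=0 W=0
Move 9: B@(1,0) -> caps B=0 W=0
Move 10: W@(0,3) -> caps B=0 W=1
Move 11: B@(3,0) -> caps B=0 W=1
Move 12: W@(2,1) -> caps B=0 W=2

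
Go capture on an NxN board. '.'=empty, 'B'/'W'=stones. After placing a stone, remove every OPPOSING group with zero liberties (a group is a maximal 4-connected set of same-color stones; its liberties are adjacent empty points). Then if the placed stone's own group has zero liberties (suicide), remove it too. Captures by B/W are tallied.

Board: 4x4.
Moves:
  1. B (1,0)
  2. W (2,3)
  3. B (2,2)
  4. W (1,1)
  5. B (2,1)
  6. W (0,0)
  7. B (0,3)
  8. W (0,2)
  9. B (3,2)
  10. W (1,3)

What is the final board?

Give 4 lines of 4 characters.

Answer: W.W.
BW.W
.BBW
..B.

Derivation:
Move 1: B@(1,0) -> caps B=0 W=0
Move 2: W@(2,3) -> caps B=0 W=0
Move 3: B@(2,2) -> caps B=0 W=0
Move 4: W@(1,1) -> caps B=0 W=0
Move 5: B@(2,1) -> caps B=0 W=0
Move 6: W@(0,0) -> caps B=0 W=0
Move 7: B@(0,3) -> caps B=0 W=0
Move 8: W@(0,2) -> caps B=0 W=0
Move 9: B@(3,2) -> caps B=0 W=0
Move 10: W@(1,3) -> caps B=0 W=1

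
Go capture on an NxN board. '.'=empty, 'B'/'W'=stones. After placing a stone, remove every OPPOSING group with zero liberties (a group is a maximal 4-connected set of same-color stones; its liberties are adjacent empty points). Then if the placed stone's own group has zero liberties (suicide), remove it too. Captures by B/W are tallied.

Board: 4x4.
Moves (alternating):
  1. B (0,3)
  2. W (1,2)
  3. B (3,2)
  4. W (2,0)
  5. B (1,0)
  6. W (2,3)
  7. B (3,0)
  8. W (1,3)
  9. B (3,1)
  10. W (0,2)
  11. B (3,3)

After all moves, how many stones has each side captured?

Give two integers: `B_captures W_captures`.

Move 1: B@(0,3) -> caps B=0 W=0
Move 2: W@(1,2) -> caps B=0 W=0
Move 3: B@(3,2) -> caps B=0 W=0
Move 4: W@(2,0) -> caps B=0 W=0
Move 5: B@(1,0) -> caps B=0 W=0
Move 6: W@(2,3) -> caps B=0 W=0
Move 7: B@(3,0) -> caps B=0 W=0
Move 8: W@(1,3) -> caps B=0 W=0
Move 9: B@(3,1) -> caps B=0 W=0
Move 10: W@(0,2) -> caps B=0 W=1
Move 11: B@(3,3) -> caps B=0 W=1

Answer: 0 1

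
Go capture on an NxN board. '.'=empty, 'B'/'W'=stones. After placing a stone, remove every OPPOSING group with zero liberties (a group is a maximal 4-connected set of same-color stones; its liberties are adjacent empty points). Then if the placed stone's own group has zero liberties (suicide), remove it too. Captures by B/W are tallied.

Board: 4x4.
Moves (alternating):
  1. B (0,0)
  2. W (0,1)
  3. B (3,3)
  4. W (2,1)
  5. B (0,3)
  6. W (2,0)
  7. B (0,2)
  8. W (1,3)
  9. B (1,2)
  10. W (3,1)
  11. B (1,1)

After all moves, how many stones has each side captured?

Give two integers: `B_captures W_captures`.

Move 1: B@(0,0) -> caps B=0 W=0
Move 2: W@(0,1) -> caps B=0 W=0
Move 3: B@(3,3) -> caps B=0 W=0
Move 4: W@(2,1) -> caps B=0 W=0
Move 5: B@(0,3) -> caps B=0 W=0
Move 6: W@(2,0) -> caps B=0 W=0
Move 7: B@(0,2) -> caps B=0 W=0
Move 8: W@(1,3) -> caps B=0 W=0
Move 9: B@(1,2) -> caps B=0 W=0
Move 10: W@(3,1) -> caps B=0 W=0
Move 11: B@(1,1) -> caps B=1 W=0

Answer: 1 0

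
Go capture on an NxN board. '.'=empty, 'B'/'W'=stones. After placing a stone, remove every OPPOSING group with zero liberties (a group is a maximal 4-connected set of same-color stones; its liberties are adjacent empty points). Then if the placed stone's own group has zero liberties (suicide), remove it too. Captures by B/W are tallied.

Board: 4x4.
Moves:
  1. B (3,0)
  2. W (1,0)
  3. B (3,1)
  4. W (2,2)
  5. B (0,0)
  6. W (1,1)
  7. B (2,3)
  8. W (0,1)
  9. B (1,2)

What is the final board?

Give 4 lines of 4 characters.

Answer: .W..
WWB.
..WB
BB..

Derivation:
Move 1: B@(3,0) -> caps B=0 W=0
Move 2: W@(1,0) -> caps B=0 W=0
Move 3: B@(3,1) -> caps B=0 W=0
Move 4: W@(2,2) -> caps B=0 W=0
Move 5: B@(0,0) -> caps B=0 W=0
Move 6: W@(1,1) -> caps B=0 W=0
Move 7: B@(2,3) -> caps B=0 W=0
Move 8: W@(0,1) -> caps B=0 W=1
Move 9: B@(1,2) -> caps B=0 W=1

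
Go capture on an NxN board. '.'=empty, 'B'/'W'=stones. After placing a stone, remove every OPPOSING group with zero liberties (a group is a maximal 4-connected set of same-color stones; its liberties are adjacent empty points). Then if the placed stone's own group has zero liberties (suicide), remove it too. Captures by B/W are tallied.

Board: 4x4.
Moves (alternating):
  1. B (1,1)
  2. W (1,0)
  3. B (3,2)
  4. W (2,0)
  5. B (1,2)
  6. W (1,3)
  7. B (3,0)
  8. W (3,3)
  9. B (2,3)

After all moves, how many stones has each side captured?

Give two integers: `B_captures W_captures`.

Move 1: B@(1,1) -> caps B=0 W=0
Move 2: W@(1,0) -> caps B=0 W=0
Move 3: B@(3,2) -> caps B=0 W=0
Move 4: W@(2,0) -> caps B=0 W=0
Move 5: B@(1,2) -> caps B=0 W=0
Move 6: W@(1,3) -> caps B=0 W=0
Move 7: B@(3,0) -> caps B=0 W=0
Move 8: W@(3,3) -> caps B=0 W=0
Move 9: B@(2,3) -> caps B=1 W=0

Answer: 1 0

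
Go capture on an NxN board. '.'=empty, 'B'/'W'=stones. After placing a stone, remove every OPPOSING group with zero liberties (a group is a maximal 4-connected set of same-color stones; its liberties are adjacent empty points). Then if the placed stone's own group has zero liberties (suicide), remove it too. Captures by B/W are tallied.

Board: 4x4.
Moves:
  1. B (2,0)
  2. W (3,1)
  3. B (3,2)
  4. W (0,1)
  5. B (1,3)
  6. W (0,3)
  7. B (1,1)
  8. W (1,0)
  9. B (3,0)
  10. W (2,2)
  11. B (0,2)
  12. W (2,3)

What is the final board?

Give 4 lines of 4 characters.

Answer: .WB.
WB.B
B.WW
BWB.

Derivation:
Move 1: B@(2,0) -> caps B=0 W=0
Move 2: W@(3,1) -> caps B=0 W=0
Move 3: B@(3,2) -> caps B=0 W=0
Move 4: W@(0,1) -> caps B=0 W=0
Move 5: B@(1,3) -> caps B=0 W=0
Move 6: W@(0,3) -> caps B=0 W=0
Move 7: B@(1,1) -> caps B=0 W=0
Move 8: W@(1,0) -> caps B=0 W=0
Move 9: B@(3,0) -> caps B=0 W=0
Move 10: W@(2,2) -> caps B=0 W=0
Move 11: B@(0,2) -> caps B=1 W=0
Move 12: W@(2,3) -> caps B=1 W=0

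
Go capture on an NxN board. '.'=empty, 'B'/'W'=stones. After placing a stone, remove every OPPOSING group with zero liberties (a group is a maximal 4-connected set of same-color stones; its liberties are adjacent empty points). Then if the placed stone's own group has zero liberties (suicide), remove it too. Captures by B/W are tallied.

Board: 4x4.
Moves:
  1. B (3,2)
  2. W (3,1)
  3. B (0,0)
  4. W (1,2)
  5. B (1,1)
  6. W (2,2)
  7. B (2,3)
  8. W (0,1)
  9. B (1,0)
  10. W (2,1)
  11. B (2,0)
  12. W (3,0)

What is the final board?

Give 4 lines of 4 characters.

Move 1: B@(3,2) -> caps B=0 W=0
Move 2: W@(3,1) -> caps B=0 W=0
Move 3: B@(0,0) -> caps B=0 W=0
Move 4: W@(1,2) -> caps B=0 W=0
Move 5: B@(1,1) -> caps B=0 W=0
Move 6: W@(2,2) -> caps B=0 W=0
Move 7: B@(2,3) -> caps B=0 W=0
Move 8: W@(0,1) -> caps B=0 W=0
Move 9: B@(1,0) -> caps B=0 W=0
Move 10: W@(2,1) -> caps B=0 W=0
Move 11: B@(2,0) -> caps B=0 W=0
Move 12: W@(3,0) -> caps B=0 W=4

Answer: .W..
..W.
.WWB
WWB.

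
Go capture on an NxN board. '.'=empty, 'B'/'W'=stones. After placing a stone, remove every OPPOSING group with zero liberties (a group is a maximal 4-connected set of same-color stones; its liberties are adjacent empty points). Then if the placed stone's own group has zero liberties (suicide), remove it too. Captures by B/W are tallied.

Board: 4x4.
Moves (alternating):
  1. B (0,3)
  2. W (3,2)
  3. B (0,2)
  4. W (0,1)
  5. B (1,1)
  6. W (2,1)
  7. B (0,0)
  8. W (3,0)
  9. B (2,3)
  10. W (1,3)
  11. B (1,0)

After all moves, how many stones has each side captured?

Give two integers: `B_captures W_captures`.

Move 1: B@(0,3) -> caps B=0 W=0
Move 2: W@(3,2) -> caps B=0 W=0
Move 3: B@(0,2) -> caps B=0 W=0
Move 4: W@(0,1) -> caps B=0 W=0
Move 5: B@(1,1) -> caps B=0 W=0
Move 6: W@(2,1) -> caps B=0 W=0
Move 7: B@(0,0) -> caps B=1 W=0
Move 8: W@(3,0) -> caps B=1 W=0
Move 9: B@(2,3) -> caps B=1 W=0
Move 10: W@(1,3) -> caps B=1 W=0
Move 11: B@(1,0) -> caps B=1 W=0

Answer: 1 0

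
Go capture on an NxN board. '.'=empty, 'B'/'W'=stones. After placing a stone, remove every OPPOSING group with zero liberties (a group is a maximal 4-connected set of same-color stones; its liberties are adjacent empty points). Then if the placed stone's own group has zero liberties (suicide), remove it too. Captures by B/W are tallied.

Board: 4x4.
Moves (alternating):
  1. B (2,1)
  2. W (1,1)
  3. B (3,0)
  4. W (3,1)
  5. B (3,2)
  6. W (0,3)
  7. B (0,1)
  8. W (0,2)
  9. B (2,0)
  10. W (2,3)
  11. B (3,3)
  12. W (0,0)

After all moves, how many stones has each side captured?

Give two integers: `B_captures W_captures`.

Move 1: B@(2,1) -> caps B=0 W=0
Move 2: W@(1,1) -> caps B=0 W=0
Move 3: B@(3,0) -> caps B=0 W=0
Move 4: W@(3,1) -> caps B=0 W=0
Move 5: B@(3,2) -> caps B=1 W=0
Move 6: W@(0,3) -> caps B=1 W=0
Move 7: B@(0,1) -> caps B=1 W=0
Move 8: W@(0,2) -> caps B=1 W=0
Move 9: B@(2,0) -> caps B=1 W=0
Move 10: W@(2,3) -> caps B=1 W=0
Move 11: B@(3,3) -> caps B=1 W=0
Move 12: W@(0,0) -> caps B=1 W=1

Answer: 1 1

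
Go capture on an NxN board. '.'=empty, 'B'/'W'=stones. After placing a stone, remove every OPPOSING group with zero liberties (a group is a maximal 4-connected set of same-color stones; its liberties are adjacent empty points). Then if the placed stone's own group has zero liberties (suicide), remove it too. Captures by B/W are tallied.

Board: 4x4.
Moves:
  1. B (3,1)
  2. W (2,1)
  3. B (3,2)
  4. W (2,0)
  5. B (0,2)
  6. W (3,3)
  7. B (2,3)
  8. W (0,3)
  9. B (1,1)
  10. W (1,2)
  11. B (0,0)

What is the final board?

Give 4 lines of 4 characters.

Answer: B.BW
.BW.
WW.B
.BB.

Derivation:
Move 1: B@(3,1) -> caps B=0 W=0
Move 2: W@(2,1) -> caps B=0 W=0
Move 3: B@(3,2) -> caps B=0 W=0
Move 4: W@(2,0) -> caps B=0 W=0
Move 5: B@(0,2) -> caps B=0 W=0
Move 6: W@(3,3) -> caps B=0 W=0
Move 7: B@(2,3) -> caps B=1 W=0
Move 8: W@(0,3) -> caps B=1 W=0
Move 9: B@(1,1) -> caps B=1 W=0
Move 10: W@(1,2) -> caps B=1 W=0
Move 11: B@(0,0) -> caps B=1 W=0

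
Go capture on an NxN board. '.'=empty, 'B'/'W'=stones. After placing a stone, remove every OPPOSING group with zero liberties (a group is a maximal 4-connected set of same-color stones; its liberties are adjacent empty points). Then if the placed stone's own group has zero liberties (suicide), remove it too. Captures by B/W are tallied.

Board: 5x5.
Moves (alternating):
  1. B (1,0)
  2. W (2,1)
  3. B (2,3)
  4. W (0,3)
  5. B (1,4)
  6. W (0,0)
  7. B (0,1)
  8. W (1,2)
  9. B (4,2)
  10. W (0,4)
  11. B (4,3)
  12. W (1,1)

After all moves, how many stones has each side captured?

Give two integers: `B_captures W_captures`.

Answer: 1 0

Derivation:
Move 1: B@(1,0) -> caps B=0 W=0
Move 2: W@(2,1) -> caps B=0 W=0
Move 3: B@(2,3) -> caps B=0 W=0
Move 4: W@(0,3) -> caps B=0 W=0
Move 5: B@(1,4) -> caps B=0 W=0
Move 6: W@(0,0) -> caps B=0 W=0
Move 7: B@(0,1) -> caps B=1 W=0
Move 8: W@(1,2) -> caps B=1 W=0
Move 9: B@(4,2) -> caps B=1 W=0
Move 10: W@(0,4) -> caps B=1 W=0
Move 11: B@(4,3) -> caps B=1 W=0
Move 12: W@(1,1) -> caps B=1 W=0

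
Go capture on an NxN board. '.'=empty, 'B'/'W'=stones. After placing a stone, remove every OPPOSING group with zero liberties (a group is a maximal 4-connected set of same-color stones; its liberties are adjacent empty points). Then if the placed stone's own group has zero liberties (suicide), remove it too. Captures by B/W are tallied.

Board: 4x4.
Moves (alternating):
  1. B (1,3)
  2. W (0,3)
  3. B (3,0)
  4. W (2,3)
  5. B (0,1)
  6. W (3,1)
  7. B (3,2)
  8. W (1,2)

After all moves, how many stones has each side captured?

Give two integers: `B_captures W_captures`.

Move 1: B@(1,3) -> caps B=0 W=0
Move 2: W@(0,3) -> caps B=0 W=0
Move 3: B@(3,0) -> caps B=0 W=0
Move 4: W@(2,3) -> caps B=0 W=0
Move 5: B@(0,1) -> caps B=0 W=0
Move 6: W@(3,1) -> caps B=0 W=0
Move 7: B@(3,2) -> caps B=0 W=0
Move 8: W@(1,2) -> caps B=0 W=1

Answer: 0 1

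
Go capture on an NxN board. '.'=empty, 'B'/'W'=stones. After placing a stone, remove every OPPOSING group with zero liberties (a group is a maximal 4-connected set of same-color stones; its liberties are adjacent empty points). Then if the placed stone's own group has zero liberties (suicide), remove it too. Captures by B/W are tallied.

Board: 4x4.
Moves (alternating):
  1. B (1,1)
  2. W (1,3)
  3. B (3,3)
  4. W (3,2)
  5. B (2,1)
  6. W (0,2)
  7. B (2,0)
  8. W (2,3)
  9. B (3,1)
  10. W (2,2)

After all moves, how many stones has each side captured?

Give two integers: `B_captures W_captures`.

Move 1: B@(1,1) -> caps B=0 W=0
Move 2: W@(1,3) -> caps B=0 W=0
Move 3: B@(3,3) -> caps B=0 W=0
Move 4: W@(3,2) -> caps B=0 W=0
Move 5: B@(2,1) -> caps B=0 W=0
Move 6: W@(0,2) -> caps B=0 W=0
Move 7: B@(2,0) -> caps B=0 W=0
Move 8: W@(2,3) -> caps B=0 W=1
Move 9: B@(3,1) -> caps B=0 W=1
Move 10: W@(2,2) -> caps B=0 W=1

Answer: 0 1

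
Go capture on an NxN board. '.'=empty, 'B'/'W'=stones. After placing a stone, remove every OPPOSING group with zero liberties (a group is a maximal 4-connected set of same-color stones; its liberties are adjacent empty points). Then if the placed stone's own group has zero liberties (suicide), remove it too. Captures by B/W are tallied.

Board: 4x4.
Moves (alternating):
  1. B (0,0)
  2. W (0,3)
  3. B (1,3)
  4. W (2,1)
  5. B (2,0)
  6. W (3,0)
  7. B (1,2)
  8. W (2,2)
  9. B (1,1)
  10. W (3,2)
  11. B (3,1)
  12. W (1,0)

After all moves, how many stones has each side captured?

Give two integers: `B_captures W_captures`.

Move 1: B@(0,0) -> caps B=0 W=0
Move 2: W@(0,3) -> caps B=0 W=0
Move 3: B@(1,3) -> caps B=0 W=0
Move 4: W@(2,1) -> caps B=0 W=0
Move 5: B@(2,0) -> caps B=0 W=0
Move 6: W@(3,0) -> caps B=0 W=0
Move 7: B@(1,2) -> caps B=0 W=0
Move 8: W@(2,2) -> caps B=0 W=0
Move 9: B@(1,1) -> caps B=0 W=0
Move 10: W@(3,2) -> caps B=0 W=0
Move 11: B@(3,1) -> caps B=1 W=0
Move 12: W@(1,0) -> caps B=1 W=0

Answer: 1 0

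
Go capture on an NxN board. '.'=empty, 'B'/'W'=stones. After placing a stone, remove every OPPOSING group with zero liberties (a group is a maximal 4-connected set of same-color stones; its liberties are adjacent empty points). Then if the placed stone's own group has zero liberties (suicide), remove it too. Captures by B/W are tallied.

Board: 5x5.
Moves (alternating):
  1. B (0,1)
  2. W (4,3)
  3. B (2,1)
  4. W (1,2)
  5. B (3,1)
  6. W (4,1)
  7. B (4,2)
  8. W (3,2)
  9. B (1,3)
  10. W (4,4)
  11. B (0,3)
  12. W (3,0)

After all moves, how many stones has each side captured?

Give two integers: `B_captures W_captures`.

Answer: 0 1

Derivation:
Move 1: B@(0,1) -> caps B=0 W=0
Move 2: W@(4,3) -> caps B=0 W=0
Move 3: B@(2,1) -> caps B=0 W=0
Move 4: W@(1,2) -> caps B=0 W=0
Move 5: B@(3,1) -> caps B=0 W=0
Move 6: W@(4,1) -> caps B=0 W=0
Move 7: B@(4,2) -> caps B=0 W=0
Move 8: W@(3,2) -> caps B=0 W=1
Move 9: B@(1,3) -> caps B=0 W=1
Move 10: W@(4,4) -> caps B=0 W=1
Move 11: B@(0,3) -> caps B=0 W=1
Move 12: W@(3,0) -> caps B=0 W=1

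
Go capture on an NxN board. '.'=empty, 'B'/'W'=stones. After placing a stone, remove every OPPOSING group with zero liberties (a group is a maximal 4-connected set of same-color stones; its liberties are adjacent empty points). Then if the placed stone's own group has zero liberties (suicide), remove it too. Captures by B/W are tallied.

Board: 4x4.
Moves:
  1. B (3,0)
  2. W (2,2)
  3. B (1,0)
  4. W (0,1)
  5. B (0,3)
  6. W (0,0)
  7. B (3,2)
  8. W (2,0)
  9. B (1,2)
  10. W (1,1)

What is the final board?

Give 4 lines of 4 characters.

Move 1: B@(3,0) -> caps B=0 W=0
Move 2: W@(2,2) -> caps B=0 W=0
Move 3: B@(1,0) -> caps B=0 W=0
Move 4: W@(0,1) -> caps B=0 W=0
Move 5: B@(0,3) -> caps B=0 W=0
Move 6: W@(0,0) -> caps B=0 W=0
Move 7: B@(3,2) -> caps B=0 W=0
Move 8: W@(2,0) -> caps B=0 W=0
Move 9: B@(1,2) -> caps B=0 W=0
Move 10: W@(1,1) -> caps B=0 W=1

Answer: WW.B
.WB.
W.W.
B.B.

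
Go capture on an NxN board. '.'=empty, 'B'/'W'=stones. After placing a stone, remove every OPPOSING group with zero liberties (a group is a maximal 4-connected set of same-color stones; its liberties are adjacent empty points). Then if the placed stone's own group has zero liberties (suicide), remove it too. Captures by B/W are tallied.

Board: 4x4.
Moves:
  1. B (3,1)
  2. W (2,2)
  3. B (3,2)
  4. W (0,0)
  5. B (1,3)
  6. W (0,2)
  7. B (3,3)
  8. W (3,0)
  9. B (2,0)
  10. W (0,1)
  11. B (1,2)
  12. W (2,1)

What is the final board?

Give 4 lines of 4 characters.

Move 1: B@(3,1) -> caps B=0 W=0
Move 2: W@(2,2) -> caps B=0 W=0
Move 3: B@(3,2) -> caps B=0 W=0
Move 4: W@(0,0) -> caps B=0 W=0
Move 5: B@(1,3) -> caps B=0 W=0
Move 6: W@(0,2) -> caps B=0 W=0
Move 7: B@(3,3) -> caps B=0 W=0
Move 8: W@(3,0) -> caps B=0 W=0
Move 9: B@(2,0) -> caps B=1 W=0
Move 10: W@(0,1) -> caps B=1 W=0
Move 11: B@(1,2) -> caps B=1 W=0
Move 12: W@(2,1) -> caps B=1 W=0

Answer: WWW.
..BB
BWW.
.BBB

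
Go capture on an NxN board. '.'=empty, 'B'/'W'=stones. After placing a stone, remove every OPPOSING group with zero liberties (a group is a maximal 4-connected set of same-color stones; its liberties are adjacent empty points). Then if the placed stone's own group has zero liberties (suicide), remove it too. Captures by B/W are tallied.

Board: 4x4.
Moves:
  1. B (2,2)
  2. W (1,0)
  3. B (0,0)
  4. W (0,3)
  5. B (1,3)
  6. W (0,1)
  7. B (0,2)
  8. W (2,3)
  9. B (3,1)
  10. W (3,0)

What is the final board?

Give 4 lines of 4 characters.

Move 1: B@(2,2) -> caps B=0 W=0
Move 2: W@(1,0) -> caps B=0 W=0
Move 3: B@(0,0) -> caps B=0 W=0
Move 4: W@(0,3) -> caps B=0 W=0
Move 5: B@(1,3) -> caps B=0 W=0
Move 6: W@(0,1) -> caps B=0 W=1
Move 7: B@(0,2) -> caps B=1 W=1
Move 8: W@(2,3) -> caps B=1 W=1
Move 9: B@(3,1) -> caps B=1 W=1
Move 10: W@(3,0) -> caps B=1 W=1

Answer: .WB.
W..B
..BW
WB..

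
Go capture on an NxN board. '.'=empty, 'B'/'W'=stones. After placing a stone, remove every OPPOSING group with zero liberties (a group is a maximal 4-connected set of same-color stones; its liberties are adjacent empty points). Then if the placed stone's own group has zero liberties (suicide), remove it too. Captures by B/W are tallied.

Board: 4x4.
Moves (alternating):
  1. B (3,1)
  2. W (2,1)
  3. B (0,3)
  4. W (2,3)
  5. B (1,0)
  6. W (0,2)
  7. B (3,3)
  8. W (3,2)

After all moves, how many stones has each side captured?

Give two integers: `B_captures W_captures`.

Answer: 0 1

Derivation:
Move 1: B@(3,1) -> caps B=0 W=0
Move 2: W@(2,1) -> caps B=0 W=0
Move 3: B@(0,3) -> caps B=0 W=0
Move 4: W@(2,3) -> caps B=0 W=0
Move 5: B@(1,0) -> caps B=0 W=0
Move 6: W@(0,2) -> caps B=0 W=0
Move 7: B@(3,3) -> caps B=0 W=0
Move 8: W@(3,2) -> caps B=0 W=1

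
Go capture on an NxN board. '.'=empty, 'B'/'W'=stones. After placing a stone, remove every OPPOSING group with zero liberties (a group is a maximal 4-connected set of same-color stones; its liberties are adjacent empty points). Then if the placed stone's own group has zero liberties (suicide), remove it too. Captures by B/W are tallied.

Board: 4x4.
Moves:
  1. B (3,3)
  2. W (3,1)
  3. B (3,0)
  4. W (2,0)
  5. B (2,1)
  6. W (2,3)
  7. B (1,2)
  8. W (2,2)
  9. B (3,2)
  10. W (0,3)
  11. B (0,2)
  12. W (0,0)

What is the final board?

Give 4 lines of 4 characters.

Answer: W.BW
..B.
WBWW
.W..

Derivation:
Move 1: B@(3,3) -> caps B=0 W=0
Move 2: W@(3,1) -> caps B=0 W=0
Move 3: B@(3,0) -> caps B=0 W=0
Move 4: W@(2,0) -> caps B=0 W=1
Move 5: B@(2,1) -> caps B=0 W=1
Move 6: W@(2,3) -> caps B=0 W=1
Move 7: B@(1,2) -> caps B=0 W=1
Move 8: W@(2,2) -> caps B=0 W=1
Move 9: B@(3,2) -> caps B=0 W=1
Move 10: W@(0,3) -> caps B=0 W=1
Move 11: B@(0,2) -> caps B=0 W=1
Move 12: W@(0,0) -> caps B=0 W=1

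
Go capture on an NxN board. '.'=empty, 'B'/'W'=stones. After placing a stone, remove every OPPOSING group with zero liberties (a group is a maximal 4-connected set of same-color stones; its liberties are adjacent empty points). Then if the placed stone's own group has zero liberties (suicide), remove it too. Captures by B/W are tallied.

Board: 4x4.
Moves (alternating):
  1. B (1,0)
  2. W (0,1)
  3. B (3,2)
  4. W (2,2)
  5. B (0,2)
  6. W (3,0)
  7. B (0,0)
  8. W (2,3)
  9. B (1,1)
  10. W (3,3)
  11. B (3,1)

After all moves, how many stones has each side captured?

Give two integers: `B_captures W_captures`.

Move 1: B@(1,0) -> caps B=0 W=0
Move 2: W@(0,1) -> caps B=0 W=0
Move 3: B@(3,2) -> caps B=0 W=0
Move 4: W@(2,2) -> caps B=0 W=0
Move 5: B@(0,2) -> caps B=0 W=0
Move 6: W@(3,0) -> caps B=0 W=0
Move 7: B@(0,0) -> caps B=0 W=0
Move 8: W@(2,3) -> caps B=0 W=0
Move 9: B@(1,1) -> caps B=1 W=0
Move 10: W@(3,3) -> caps B=1 W=0
Move 11: B@(3,1) -> caps B=1 W=0

Answer: 1 0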